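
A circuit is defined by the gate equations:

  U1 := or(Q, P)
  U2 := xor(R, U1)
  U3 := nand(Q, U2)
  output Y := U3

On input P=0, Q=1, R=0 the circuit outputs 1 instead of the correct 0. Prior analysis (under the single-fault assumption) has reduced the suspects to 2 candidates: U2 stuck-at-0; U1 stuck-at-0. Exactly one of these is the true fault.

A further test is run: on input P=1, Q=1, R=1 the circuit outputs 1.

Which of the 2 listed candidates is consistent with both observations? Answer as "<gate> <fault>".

Evaluate each candidate on input P=1, Q=1, R=1:
  U2 stuck-at-0: U1=1, U2=0 [stuck-at-0], U3=1 → 1 — matches
  U1 stuck-at-0: U1=0 [stuck-at-0], U2=1, U3=0 → 0 — eliminated
Only U2 stuck-at-0 reproduces the observed 1.

U2 stuck-at-0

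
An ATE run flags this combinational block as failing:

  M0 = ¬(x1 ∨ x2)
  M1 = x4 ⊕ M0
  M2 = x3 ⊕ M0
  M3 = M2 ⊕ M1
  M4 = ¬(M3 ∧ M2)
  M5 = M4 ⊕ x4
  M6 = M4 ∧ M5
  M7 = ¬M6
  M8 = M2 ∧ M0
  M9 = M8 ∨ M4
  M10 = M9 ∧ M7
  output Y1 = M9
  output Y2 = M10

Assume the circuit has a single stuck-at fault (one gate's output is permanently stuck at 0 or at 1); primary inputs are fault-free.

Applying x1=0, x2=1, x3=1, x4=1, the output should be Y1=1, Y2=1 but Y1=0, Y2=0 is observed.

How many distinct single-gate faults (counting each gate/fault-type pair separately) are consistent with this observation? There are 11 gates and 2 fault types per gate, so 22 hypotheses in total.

4

Fault-free: M0=0, M1=1, M2=1, M3=0, M4=1, M5=0, M6=0, M7=1, M8=0, M9=1, M10=1 → Y1=1, Y2=1. Observed Y1=0, Y2=0.
  M0: none of the 2 fault types match ✗
  M1: stuck-at-0 ✓; others ✗
  M2: none of the 2 fault types match ✗
  M3: stuck-at-1 ✓; others ✗
  M4: stuck-at-0 ✓; others ✗
  M5: none of the 2 fault types match ✗
  M6: none of the 2 fault types match ✗
  M7: none of the 2 fault types match ✗
  M8: none of the 2 fault types match ✗
  M9: stuck-at-0 ✓; others ✗
  M10: none of the 2 fault types match ✗
Consistent faults: {M1 stuck-at-0, M3 stuck-at-1, M4 stuck-at-0, M9 stuck-at-0} — 4 in all.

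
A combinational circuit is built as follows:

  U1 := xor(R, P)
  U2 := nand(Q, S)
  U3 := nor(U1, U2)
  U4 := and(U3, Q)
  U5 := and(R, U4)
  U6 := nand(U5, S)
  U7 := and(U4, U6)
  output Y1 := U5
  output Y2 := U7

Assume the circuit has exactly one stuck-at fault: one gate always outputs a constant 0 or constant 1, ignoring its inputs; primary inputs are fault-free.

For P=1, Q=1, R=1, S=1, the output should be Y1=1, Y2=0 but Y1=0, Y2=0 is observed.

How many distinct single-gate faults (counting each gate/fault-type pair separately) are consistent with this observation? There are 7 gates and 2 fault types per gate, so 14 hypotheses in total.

Fault-free: U1=0, U2=0, U3=1, U4=1, U5=1, U6=0, U7=0 → Y1=1, Y2=0. Observed Y1=0, Y2=0.
  U1 stuck-at-0: output Y1=1, Y2=0 ✗
  U1 stuck-at-1: output Y1=0, Y2=0 ✓
  U2 stuck-at-0: output Y1=1, Y2=0 ✗
  U2 stuck-at-1: output Y1=0, Y2=0 ✓
  U3 stuck-at-0: output Y1=0, Y2=0 ✓
  U3 stuck-at-1: output Y1=1, Y2=0 ✗
  U4 stuck-at-0: output Y1=0, Y2=0 ✓
  U4 stuck-at-1: output Y1=1, Y2=0 ✗
  U5 stuck-at-0: output Y1=0, Y2=1 ✗
  U5 stuck-at-1: output Y1=1, Y2=0 ✗
  U6 stuck-at-0: output Y1=1, Y2=0 ✗
  U6 stuck-at-1: output Y1=1, Y2=1 ✗
  U7 stuck-at-0: output Y1=1, Y2=0 ✗
  U7 stuck-at-1: output Y1=1, Y2=1 ✗
Consistent faults: {U1 stuck-at-1, U2 stuck-at-1, U3 stuck-at-0, U4 stuck-at-0} — 4 in all.

4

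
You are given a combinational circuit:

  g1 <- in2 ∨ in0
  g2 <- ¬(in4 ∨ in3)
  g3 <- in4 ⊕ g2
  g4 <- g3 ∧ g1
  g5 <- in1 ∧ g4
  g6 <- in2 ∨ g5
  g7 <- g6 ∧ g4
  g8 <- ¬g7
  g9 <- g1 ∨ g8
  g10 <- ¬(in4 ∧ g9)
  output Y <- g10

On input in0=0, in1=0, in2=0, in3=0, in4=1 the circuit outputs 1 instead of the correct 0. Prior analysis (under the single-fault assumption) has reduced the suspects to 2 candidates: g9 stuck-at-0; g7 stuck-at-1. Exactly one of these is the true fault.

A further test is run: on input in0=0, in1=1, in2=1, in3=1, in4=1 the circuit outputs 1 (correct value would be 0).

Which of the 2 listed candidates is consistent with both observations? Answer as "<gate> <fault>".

Evaluate each candidate on input in0=0, in1=1, in2=1, in3=1, in4=1:
  g9 stuck-at-0: g1=1, g2=0, g3=1, g4=1, g5=1, g6=1, g7=1, g8=0, g9=0 [stuck-at-0], g10=1 → 1 — matches
  g7 stuck-at-1: g1=1, g2=0, g3=1, g4=1, g5=1, g6=1, g7=1 [stuck-at-1], g8=0, g9=1, g10=0 → 0 — eliminated
Only g9 stuck-at-0 reproduces the observed 1.

g9 stuck-at-0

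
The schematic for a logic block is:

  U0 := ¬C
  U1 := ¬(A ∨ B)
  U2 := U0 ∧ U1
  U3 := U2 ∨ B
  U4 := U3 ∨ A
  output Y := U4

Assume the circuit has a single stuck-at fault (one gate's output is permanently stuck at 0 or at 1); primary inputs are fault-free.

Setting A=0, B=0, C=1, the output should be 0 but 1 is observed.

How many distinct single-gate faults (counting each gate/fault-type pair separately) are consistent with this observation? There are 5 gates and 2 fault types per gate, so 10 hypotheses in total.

Fault-free: U0=0, U1=1, U2=0, U3=0, U4=0 → 0. Observed 1.
  U0 stuck-at-0: output 0 ✗
  U0 stuck-at-1: output 1 ✓
  U1 stuck-at-0: output 0 ✗
  U1 stuck-at-1: output 0 ✗
  U2 stuck-at-0: output 0 ✗
  U2 stuck-at-1: output 1 ✓
  U3 stuck-at-0: output 0 ✗
  U3 stuck-at-1: output 1 ✓
  U4 stuck-at-0: output 0 ✗
  U4 stuck-at-1: output 1 ✓
Consistent faults: {U0 stuck-at-1, U2 stuck-at-1, U3 stuck-at-1, U4 stuck-at-1} — 4 in all.

4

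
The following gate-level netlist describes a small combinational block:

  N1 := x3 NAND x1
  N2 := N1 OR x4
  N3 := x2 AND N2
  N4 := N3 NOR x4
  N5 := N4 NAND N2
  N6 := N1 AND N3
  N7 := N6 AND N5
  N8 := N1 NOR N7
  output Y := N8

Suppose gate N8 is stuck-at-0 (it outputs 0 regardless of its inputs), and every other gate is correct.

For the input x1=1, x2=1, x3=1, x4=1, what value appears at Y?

Propagate with N8 forced: N1=0, N2=1, N3=1, N4=0, N5=1, N6=0, N7=0, N8=0 [stuck-at-0].
So Y = 0. (Without the fault it would be 1.)

0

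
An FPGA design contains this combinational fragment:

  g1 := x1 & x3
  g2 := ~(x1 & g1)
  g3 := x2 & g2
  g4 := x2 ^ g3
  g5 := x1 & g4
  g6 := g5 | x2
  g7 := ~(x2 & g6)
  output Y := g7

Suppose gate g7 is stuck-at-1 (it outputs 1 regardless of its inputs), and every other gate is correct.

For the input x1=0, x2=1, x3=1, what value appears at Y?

1

Propagate with g7 forced: g1=0, g2=1, g3=1, g4=0, g5=0, g6=1, g7=1 [stuck-at-1].
So Y = 1. (Without the fault it would be 0.)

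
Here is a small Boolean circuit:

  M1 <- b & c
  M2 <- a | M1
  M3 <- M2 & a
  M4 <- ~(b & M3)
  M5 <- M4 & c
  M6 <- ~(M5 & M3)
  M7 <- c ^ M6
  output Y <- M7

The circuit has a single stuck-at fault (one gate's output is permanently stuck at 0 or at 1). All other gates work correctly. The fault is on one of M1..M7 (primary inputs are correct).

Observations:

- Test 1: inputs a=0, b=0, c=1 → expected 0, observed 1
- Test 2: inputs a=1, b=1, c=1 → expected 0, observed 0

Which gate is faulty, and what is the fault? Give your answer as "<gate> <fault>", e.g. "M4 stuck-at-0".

M3 stuck-at-1

Fault-free values for test 1 (a=0, b=0, c=1): M1=0, M2=0, M3=0, M4=1, M5=1, M6=1, M7=0, giving Y=0. Observed 1.
Test 1: faults giving observed 1 are {M3 stuck-at-1, M6 stuck-at-0, M7 stuck-at-1}.
Test 2 (a=1, b=1, c=1): fault-free M1=1, M2=1, M3=1, M4=0, M5=0, M6=1, M7=0 → 0; observed 0. Eliminates M6 stuck-at-0, M7 stuck-at-1.
Only M3 stuck-at-1 is consistent with every test.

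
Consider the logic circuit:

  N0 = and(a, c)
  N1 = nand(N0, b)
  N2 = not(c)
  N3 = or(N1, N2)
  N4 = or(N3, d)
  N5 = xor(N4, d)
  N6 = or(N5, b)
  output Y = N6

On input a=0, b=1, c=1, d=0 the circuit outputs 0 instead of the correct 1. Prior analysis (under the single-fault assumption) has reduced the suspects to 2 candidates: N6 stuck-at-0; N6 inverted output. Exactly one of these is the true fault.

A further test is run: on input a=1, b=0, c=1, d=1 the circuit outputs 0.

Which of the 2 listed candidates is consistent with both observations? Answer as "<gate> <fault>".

Evaluate each candidate on input a=1, b=0, c=1, d=1:
  N6 stuck-at-0: N0=1, N1=1, N2=0, N3=1, N4=1, N5=0, N6=0 [stuck-at-0] → 0 — matches
  N6 inverted output: N0=1, N1=1, N2=0, N3=1, N4=1, N5=0, N6=1 [inverted output] → 1 — eliminated
Only N6 stuck-at-0 reproduces the observed 0.

N6 stuck-at-0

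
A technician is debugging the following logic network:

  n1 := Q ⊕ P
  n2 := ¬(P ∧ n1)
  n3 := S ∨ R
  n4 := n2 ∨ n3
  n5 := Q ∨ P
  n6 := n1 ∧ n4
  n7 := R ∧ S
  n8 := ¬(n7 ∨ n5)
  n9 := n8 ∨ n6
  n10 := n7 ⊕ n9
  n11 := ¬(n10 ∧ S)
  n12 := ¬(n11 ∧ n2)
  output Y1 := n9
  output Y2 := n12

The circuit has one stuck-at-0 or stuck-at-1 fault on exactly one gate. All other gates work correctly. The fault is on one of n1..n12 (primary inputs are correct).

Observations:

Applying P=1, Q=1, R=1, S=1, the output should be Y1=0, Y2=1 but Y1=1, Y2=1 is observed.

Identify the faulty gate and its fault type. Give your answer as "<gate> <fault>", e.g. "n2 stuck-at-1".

n1 stuck-at-1

Fault-free values for test 1 (P=1, Q=1, R=1, S=1): n1=0, n2=1, n3=1, n4=1, n5=1, n6=0, n7=1, n8=0, n9=0, n10=1, n11=0, n12=1, giving Y1=0, Y2=1. Observed Y1=1, Y2=1.
Test 1: faults giving observed Y1=1, Y2=1 are {n1 stuck-at-1}.
Only n1 stuck-at-1 is consistent with every test.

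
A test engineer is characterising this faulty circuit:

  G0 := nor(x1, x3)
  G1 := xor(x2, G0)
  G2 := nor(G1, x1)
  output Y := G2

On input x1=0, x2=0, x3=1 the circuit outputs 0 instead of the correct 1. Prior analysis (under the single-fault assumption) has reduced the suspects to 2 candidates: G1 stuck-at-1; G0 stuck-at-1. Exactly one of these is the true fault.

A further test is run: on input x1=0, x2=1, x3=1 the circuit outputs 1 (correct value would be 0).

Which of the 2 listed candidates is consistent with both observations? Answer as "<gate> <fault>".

Evaluate each candidate on input x1=0, x2=1, x3=1:
  G1 stuck-at-1: G0=0, G1=1 [stuck-at-1], G2=0 → 0 — eliminated
  G0 stuck-at-1: G0=1 [stuck-at-1], G1=0, G2=1 → 1 — matches
Only G0 stuck-at-1 reproduces the observed 1.

G0 stuck-at-1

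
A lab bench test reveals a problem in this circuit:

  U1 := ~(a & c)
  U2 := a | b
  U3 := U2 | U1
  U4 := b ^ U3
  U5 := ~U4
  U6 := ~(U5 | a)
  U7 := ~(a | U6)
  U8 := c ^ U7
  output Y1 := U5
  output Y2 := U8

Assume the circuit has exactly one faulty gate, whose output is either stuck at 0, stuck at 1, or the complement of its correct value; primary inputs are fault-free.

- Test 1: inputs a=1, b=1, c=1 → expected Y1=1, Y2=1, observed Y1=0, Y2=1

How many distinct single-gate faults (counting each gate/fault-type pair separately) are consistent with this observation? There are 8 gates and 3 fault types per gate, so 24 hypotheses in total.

Fault-free: U1=0, U2=1, U3=1, U4=0, U5=1, U6=0, U7=0, U8=1 → Y1=1, Y2=1. Observed Y1=0, Y2=1.
  U1: none of the 3 fault types match ✗
  U2: stuck-at-0, inverted output ✓; others ✗
  U3: stuck-at-0, inverted output ✓; others ✗
  U4: stuck-at-1, inverted output ✓; others ✗
  U5: stuck-at-0, inverted output ✓; others ✗
  U6: none of the 3 fault types match ✗
  U7: none of the 3 fault types match ✗
  U8: none of the 3 fault types match ✗
Consistent faults: {U2 stuck-at-0, U2 inverted output, U3 stuck-at-0, U3 inverted output, U4 stuck-at-1, U4 inverted output, U5 stuck-at-0, U5 inverted output} — 8 in all.

8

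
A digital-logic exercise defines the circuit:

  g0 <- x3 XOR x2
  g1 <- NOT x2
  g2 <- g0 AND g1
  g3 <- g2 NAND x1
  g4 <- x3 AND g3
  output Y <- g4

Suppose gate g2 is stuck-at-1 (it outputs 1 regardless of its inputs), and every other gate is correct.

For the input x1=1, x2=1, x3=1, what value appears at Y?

Propagate with g2 forced: g0=0, g1=0, g2=1 [stuck-at-1], g3=0, g4=0.
So Y = 0. (Without the fault it would be 1.)

0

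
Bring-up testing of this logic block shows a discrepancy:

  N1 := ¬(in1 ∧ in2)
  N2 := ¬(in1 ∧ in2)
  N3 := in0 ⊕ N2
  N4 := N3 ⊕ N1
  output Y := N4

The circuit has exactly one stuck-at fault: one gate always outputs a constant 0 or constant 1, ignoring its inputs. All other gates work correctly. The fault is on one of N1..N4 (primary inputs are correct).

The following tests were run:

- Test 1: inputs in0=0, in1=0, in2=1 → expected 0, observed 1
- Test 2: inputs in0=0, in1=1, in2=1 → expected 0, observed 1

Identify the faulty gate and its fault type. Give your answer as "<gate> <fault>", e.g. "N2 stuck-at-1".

Fault-free values for test 1 (in0=0, in1=0, in2=1): N1=1, N2=1, N3=1, N4=0, giving Y=0. Observed 1.
Test 1: faults giving observed 1 are {N1 stuck-at-0, N2 stuck-at-0, N3 stuck-at-0, N4 stuck-at-1}.
Test 2 (in0=0, in1=1, in2=1): fault-free N1=0, N2=0, N3=0, N4=0 → 0; observed 1. Eliminates N1 stuck-at-0, N2 stuck-at-0, N3 stuck-at-0.
Only N4 stuck-at-1 is consistent with every test.

N4 stuck-at-1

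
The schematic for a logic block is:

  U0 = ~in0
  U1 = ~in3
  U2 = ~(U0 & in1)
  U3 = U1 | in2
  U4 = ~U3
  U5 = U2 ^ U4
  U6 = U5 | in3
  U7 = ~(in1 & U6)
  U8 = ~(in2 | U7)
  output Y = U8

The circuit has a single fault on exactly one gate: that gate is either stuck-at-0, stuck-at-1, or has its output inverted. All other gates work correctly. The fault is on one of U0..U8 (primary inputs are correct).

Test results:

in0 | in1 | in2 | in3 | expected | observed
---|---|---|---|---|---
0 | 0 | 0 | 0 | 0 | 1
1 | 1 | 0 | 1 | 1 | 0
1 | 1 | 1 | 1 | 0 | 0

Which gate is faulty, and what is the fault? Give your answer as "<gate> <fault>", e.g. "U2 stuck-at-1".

U7 inverted output

Fault-free values for test 1 (in0=0, in1=0, in2=0, in3=0): U0=1, U1=1, U2=1, U3=1, U4=0, U5=1, U6=1, U7=1, U8=0, giving Y=0. Observed 1.
Test 1: faults giving observed 1 are {U7 stuck-at-0, U7 inverted output, U8 stuck-at-1, U8 inverted output}.
Test 2 (in0=1, in1=1, in2=0, in3=1): fault-free U0=0, U1=0, U2=1, U3=0, U4=1, U5=0, U6=1, U7=0, U8=1 → 1; observed 0. Eliminates U7 stuck-at-0, U8 stuck-at-1.
Test 3 (in0=1, in1=1, in2=1, in3=1): fault-free U0=0, U1=0, U2=1, U3=1, U4=0, U5=1, U6=1, U7=0, U8=0 → 0; observed 0. Eliminates U8 inverted output.
Only U7 inverted output is consistent with every test.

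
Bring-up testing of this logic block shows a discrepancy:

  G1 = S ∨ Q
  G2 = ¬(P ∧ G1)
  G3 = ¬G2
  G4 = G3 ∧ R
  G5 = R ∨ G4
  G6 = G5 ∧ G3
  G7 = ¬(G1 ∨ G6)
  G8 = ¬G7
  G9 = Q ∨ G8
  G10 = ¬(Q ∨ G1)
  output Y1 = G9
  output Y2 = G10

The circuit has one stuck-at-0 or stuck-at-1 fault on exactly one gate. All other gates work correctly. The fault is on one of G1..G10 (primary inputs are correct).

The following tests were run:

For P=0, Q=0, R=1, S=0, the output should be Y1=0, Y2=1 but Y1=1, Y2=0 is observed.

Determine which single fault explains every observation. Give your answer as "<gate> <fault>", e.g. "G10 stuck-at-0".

Fault-free values for test 1 (P=0, Q=0, R=1, S=0): G1=0, G2=1, G3=0, G4=0, G5=1, G6=0, G7=1, G8=0, G9=0, G10=1, giving Y1=0, Y2=1. Observed Y1=1, Y2=0.
Test 1: faults giving observed Y1=1, Y2=0 are {G1 stuck-at-1}.
Only G1 stuck-at-1 is consistent with every test.

G1 stuck-at-1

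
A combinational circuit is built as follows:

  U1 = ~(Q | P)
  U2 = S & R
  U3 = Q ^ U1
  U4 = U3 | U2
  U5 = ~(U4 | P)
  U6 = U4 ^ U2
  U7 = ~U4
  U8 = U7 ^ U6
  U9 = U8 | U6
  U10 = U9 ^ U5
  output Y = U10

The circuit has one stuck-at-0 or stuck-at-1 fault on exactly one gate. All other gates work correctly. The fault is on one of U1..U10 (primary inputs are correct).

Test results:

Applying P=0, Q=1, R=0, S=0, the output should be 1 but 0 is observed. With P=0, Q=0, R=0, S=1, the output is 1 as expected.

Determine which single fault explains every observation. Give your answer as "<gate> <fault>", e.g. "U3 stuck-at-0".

U1 stuck-at-1

Fault-free values for test 1 (P=0, Q=1, R=0, S=0): U1=0, U2=0, U3=1, U4=1, U5=0, U6=1, U7=0, U8=1, U9=1, U10=1, giving Y=1. Observed 0.
Test 1: faults giving observed 0 are {U1 stuck-at-1, U2 stuck-at-1, U3 stuck-at-0, U4 stuck-at-0, U5 stuck-at-1, U6 stuck-at-0, U9 stuck-at-0, U10 stuck-at-0}.
Test 2 (P=0, Q=0, R=0, S=1): fault-free U1=1, U2=0, U3=1, U4=1, U5=0, U6=1, U7=0, U8=1, U9=1, U10=1 → 1; observed 1. Eliminates U2 stuck-at-1, U3 stuck-at-0, U4 stuck-at-0, U5 stuck-at-1, U6 stuck-at-0, U9 stuck-at-0, U10 stuck-at-0.
Only U1 stuck-at-1 is consistent with every test.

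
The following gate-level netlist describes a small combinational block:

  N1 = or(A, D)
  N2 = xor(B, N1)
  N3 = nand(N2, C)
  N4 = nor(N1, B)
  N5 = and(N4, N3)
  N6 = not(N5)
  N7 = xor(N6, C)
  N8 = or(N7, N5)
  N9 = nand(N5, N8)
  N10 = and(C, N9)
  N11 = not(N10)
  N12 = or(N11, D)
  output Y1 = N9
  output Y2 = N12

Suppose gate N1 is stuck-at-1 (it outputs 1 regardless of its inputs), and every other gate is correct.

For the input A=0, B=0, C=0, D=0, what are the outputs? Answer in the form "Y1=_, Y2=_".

Y1=1, Y2=1

Propagate with N1 forced: N1=1 [stuck-at-1], N2=1, N3=1, N4=0, N5=0, N6=1, N7=1, N8=1, N9=1, N10=0, N11=1, N12=1.
So the outputs are Y1=1, Y2=1. (Without the fault they would be Y1=0, Y2=1.)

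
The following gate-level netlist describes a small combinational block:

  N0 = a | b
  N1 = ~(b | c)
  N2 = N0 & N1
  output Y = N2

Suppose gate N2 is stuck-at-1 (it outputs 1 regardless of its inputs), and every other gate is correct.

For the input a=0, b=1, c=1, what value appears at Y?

Propagate with N2 forced: N0=1, N1=0, N2=1 [stuck-at-1].
So Y = 1. (Without the fault it would be 0.)

1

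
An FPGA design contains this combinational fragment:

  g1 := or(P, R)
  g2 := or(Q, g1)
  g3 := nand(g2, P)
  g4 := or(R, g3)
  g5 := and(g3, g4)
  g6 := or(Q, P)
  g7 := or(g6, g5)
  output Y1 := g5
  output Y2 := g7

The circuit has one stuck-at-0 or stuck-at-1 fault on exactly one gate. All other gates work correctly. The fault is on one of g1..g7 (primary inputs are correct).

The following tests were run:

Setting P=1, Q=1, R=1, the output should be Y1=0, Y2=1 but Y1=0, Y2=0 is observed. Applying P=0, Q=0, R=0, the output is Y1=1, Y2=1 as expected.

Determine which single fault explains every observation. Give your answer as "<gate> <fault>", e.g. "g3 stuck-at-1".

Fault-free values for test 1 (P=1, Q=1, R=1): g1=1, g2=1, g3=0, g4=1, g5=0, g6=1, g7=1, giving Y1=0, Y2=1. Observed Y1=0, Y2=0.
Test 1: faults giving observed Y1=0, Y2=0 are {g6 stuck-at-0, g7 stuck-at-0}.
Test 2 (P=0, Q=0, R=0): fault-free g1=0, g2=0, g3=1, g4=1, g5=1, g6=0, g7=1 → Y1=1, Y2=1; observed Y1=1, Y2=1. Eliminates g7 stuck-at-0.
Only g6 stuck-at-0 is consistent with every test.

g6 stuck-at-0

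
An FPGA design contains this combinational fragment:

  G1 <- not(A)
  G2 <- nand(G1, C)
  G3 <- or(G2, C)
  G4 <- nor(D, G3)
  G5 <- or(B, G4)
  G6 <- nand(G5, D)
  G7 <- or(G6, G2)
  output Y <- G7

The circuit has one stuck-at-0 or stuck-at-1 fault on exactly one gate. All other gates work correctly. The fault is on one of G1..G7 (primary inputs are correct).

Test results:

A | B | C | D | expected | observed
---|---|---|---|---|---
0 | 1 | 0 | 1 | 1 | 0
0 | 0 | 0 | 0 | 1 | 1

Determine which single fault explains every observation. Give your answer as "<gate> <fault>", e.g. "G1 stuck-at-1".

G2 stuck-at-0

Fault-free values for test 1 (A=0, B=1, C=0, D=1): G1=1, G2=1, G3=1, G4=0, G5=1, G6=0, G7=1, giving Y=1. Observed 0.
Test 1: faults giving observed 0 are {G2 stuck-at-0, G7 stuck-at-0}.
Test 2 (A=0, B=0, C=0, D=0): fault-free G1=1, G2=1, G3=1, G4=0, G5=0, G6=1, G7=1 → 1; observed 1. Eliminates G7 stuck-at-0.
Only G2 stuck-at-0 is consistent with every test.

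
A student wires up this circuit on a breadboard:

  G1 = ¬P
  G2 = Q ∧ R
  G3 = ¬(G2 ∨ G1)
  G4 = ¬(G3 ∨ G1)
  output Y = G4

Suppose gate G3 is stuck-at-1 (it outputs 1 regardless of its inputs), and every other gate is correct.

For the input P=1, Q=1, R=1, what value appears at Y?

Propagate with G3 forced: G1=0, G2=1, G3=1 [stuck-at-1], G4=0.
So Y = 0. (Without the fault it would be 1.)

0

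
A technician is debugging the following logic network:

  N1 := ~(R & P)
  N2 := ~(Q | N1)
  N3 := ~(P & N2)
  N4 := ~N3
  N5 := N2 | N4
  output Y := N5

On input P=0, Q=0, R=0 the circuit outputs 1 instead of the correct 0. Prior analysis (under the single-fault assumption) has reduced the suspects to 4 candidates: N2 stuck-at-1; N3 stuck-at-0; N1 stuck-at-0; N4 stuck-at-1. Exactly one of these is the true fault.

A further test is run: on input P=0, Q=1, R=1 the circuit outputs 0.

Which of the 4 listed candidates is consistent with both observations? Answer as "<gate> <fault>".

Evaluate each candidate on input P=0, Q=1, R=1:
  N2 stuck-at-1: N1=1, N2=1 [stuck-at-1], N3=1, N4=0, N5=1 → 1 — eliminated
  N3 stuck-at-0: N1=1, N2=0, N3=0 [stuck-at-0], N4=1, N5=1 → 1 — eliminated
  N1 stuck-at-0: N1=0 [stuck-at-0], N2=0, N3=1, N4=0, N5=0 → 0 — matches
  N4 stuck-at-1: N1=1, N2=0, N3=1, N4=1 [stuck-at-1], N5=1 → 1 — eliminated
Only N1 stuck-at-0 reproduces the observed 0.

N1 stuck-at-0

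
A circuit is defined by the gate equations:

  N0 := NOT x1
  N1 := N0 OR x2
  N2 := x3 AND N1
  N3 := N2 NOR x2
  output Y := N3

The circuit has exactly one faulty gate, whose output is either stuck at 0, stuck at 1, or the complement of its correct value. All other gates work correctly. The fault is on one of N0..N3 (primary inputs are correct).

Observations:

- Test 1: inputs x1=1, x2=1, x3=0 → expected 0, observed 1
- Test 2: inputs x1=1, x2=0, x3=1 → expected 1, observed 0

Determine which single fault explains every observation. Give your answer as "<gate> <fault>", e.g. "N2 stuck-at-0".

N3 inverted output

Fault-free values for test 1 (x1=1, x2=1, x3=0): N0=0, N1=1, N2=0, N3=0, giving Y=0. Observed 1.
Test 1: faults giving observed 1 are {N3 stuck-at-1, N3 inverted output}.
Test 2 (x1=1, x2=0, x3=1): fault-free N0=0, N1=0, N2=0, N3=1 → 1; observed 0. Eliminates N3 stuck-at-1.
Only N3 inverted output is consistent with every test.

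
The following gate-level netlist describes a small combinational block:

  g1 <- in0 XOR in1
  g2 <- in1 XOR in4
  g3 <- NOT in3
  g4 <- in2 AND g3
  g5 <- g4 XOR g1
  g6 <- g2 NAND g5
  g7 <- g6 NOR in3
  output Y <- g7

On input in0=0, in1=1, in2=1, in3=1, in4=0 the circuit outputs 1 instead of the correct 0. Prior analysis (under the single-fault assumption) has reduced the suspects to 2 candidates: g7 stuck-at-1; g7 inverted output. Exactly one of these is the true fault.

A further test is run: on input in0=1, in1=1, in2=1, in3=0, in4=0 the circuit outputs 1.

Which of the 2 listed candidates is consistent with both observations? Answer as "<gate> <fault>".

Evaluate each candidate on input in0=1, in1=1, in2=1, in3=0, in4=0:
  g7 stuck-at-1: g1=0, g2=1, g3=1, g4=1, g5=1, g6=0, g7=1 [stuck-at-1] → 1 — matches
  g7 inverted output: g1=0, g2=1, g3=1, g4=1, g5=1, g6=0, g7=0 [inverted output] → 0 — eliminated
Only g7 stuck-at-1 reproduces the observed 1.

g7 stuck-at-1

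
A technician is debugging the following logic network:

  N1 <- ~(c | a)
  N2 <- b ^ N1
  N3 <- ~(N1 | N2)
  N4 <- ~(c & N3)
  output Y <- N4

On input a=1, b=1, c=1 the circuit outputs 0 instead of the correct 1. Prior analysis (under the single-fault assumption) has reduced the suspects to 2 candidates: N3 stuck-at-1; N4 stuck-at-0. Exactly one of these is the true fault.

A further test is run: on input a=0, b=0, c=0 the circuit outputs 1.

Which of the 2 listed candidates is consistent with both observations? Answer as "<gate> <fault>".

Evaluate each candidate on input a=0, b=0, c=0:
  N3 stuck-at-1: N1=1, N2=1, N3=1 [stuck-at-1], N4=1 → 1 — matches
  N4 stuck-at-0: N1=1, N2=1, N3=0, N4=0 [stuck-at-0] → 0 — eliminated
Only N3 stuck-at-1 reproduces the observed 1.

N3 stuck-at-1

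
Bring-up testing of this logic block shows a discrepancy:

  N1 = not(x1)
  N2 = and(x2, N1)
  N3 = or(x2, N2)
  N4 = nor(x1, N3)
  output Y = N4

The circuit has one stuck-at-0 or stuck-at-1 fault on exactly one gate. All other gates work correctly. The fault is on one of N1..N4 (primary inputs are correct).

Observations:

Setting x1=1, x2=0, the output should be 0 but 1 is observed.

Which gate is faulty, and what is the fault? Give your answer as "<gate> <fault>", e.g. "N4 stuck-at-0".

Fault-free values for test 1 (x1=1, x2=0): N1=0, N2=0, N3=0, N4=0, giving Y=0. Observed 1.
Test 1: faults giving observed 1 are {N4 stuck-at-1}.
Only N4 stuck-at-1 is consistent with every test.

N4 stuck-at-1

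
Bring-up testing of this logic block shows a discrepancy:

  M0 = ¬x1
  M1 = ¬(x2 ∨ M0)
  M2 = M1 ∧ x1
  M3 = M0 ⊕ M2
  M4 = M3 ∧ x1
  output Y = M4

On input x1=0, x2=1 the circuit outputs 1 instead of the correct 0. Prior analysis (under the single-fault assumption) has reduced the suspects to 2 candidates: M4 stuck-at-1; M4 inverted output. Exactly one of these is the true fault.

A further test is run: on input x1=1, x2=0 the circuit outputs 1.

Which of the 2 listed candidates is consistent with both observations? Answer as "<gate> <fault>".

M4 stuck-at-1

Evaluate each candidate on input x1=1, x2=0:
  M4 stuck-at-1: M0=0, M1=1, M2=1, M3=1, M4=1 [stuck-at-1] → 1 — matches
  M4 inverted output: M0=0, M1=1, M2=1, M3=1, M4=0 [inverted output] → 0 — eliminated
Only M4 stuck-at-1 reproduces the observed 1.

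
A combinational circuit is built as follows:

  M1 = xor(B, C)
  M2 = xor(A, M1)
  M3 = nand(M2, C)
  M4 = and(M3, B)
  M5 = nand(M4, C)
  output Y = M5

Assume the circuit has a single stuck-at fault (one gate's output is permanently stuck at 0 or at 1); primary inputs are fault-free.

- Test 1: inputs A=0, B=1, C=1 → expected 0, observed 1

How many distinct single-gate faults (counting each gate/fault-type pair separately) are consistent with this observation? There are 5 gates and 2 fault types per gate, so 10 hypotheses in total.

5

Fault-free: M1=0, M2=0, M3=1, M4=1, M5=0 → 0. Observed 1.
  M1 stuck-at-0: output 0 ✗
  M1 stuck-at-1: output 1 ✓
  M2 stuck-at-0: output 0 ✗
  M2 stuck-at-1: output 1 ✓
  M3 stuck-at-0: output 1 ✓
  M3 stuck-at-1: output 0 ✗
  M4 stuck-at-0: output 1 ✓
  M4 stuck-at-1: output 0 ✗
  M5 stuck-at-0: output 0 ✗
  M5 stuck-at-1: output 1 ✓
Consistent faults: {M1 stuck-at-1, M2 stuck-at-1, M3 stuck-at-0, M4 stuck-at-0, M5 stuck-at-1} — 5 in all.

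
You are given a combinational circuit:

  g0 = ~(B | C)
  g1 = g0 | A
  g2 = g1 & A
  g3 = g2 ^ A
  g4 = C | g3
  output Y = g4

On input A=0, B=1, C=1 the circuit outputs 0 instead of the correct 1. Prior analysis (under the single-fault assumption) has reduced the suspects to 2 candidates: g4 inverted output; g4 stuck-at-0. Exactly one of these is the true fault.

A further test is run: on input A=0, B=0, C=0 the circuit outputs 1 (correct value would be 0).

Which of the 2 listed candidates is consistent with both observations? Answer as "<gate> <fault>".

g4 inverted output

Evaluate each candidate on input A=0, B=0, C=0:
  g4 inverted output: g0=1, g1=1, g2=0, g3=0, g4=1 [inverted output] → 1 — matches
  g4 stuck-at-0: g0=1, g1=1, g2=0, g3=0, g4=0 [stuck-at-0] → 0 — eliminated
Only g4 inverted output reproduces the observed 1.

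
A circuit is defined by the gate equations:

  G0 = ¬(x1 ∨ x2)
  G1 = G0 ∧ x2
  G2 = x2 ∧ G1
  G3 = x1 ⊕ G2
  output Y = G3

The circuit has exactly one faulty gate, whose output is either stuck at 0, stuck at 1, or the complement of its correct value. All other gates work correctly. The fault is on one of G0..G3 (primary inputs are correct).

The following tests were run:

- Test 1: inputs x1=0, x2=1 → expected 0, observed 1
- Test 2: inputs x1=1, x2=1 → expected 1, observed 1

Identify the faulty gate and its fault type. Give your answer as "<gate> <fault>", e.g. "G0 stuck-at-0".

Fault-free values for test 1 (x1=0, x2=1): G0=0, G1=0, G2=0, G3=0, giving Y=0. Observed 1.
Test 1: faults giving observed 1 are {G0 stuck-at-1, G0 inverted output, G1 stuck-at-1, G1 inverted output, G2 stuck-at-1, G2 inverted output, G3 stuck-at-1, G3 inverted output}.
Test 2 (x1=1, x2=1): fault-free G0=0, G1=0, G2=0, G3=1 → 1; observed 1. Eliminates G0 stuck-at-1, G0 inverted output, G1 stuck-at-1, G1 inverted output, G2 stuck-at-1, G2 inverted output, G3 inverted output.
Only G3 stuck-at-1 is consistent with every test.

G3 stuck-at-1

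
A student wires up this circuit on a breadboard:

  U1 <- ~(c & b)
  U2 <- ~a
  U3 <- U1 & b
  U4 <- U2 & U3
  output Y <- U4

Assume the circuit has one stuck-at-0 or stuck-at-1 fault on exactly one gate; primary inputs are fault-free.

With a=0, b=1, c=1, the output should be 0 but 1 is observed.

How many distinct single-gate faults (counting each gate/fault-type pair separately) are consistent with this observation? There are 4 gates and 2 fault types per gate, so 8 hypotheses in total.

Fault-free: U1=0, U2=1, U3=0, U4=0 → 0. Observed 1.
  U1 stuck-at-0: output 0 ✗
  U1 stuck-at-1: output 1 ✓
  U2 stuck-at-0: output 0 ✗
  U2 stuck-at-1: output 0 ✗
  U3 stuck-at-0: output 0 ✗
  U3 stuck-at-1: output 1 ✓
  U4 stuck-at-0: output 0 ✗
  U4 stuck-at-1: output 1 ✓
Consistent faults: {U1 stuck-at-1, U3 stuck-at-1, U4 stuck-at-1} — 3 in all.

3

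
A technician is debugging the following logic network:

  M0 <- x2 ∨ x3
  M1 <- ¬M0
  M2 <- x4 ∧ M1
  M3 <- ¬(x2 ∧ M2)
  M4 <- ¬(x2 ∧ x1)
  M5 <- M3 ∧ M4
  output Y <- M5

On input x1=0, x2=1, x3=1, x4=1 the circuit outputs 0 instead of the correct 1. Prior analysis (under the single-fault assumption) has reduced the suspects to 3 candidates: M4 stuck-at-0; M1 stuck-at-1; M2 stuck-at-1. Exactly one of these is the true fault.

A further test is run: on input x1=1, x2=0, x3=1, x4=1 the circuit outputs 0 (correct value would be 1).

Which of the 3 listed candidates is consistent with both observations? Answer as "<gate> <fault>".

M4 stuck-at-0

Evaluate each candidate on input x1=1, x2=0, x3=1, x4=1:
  M4 stuck-at-0: M0=1, M1=0, M2=0, M3=1, M4=0 [stuck-at-0], M5=0 → 0 — matches
  M1 stuck-at-1: M0=1, M1=1 [stuck-at-1], M2=1, M3=1, M4=1, M5=1 → 1 — eliminated
  M2 stuck-at-1: M0=1, M1=0, M2=1 [stuck-at-1], M3=1, M4=1, M5=1 → 1 — eliminated
Only M4 stuck-at-0 reproduces the observed 0.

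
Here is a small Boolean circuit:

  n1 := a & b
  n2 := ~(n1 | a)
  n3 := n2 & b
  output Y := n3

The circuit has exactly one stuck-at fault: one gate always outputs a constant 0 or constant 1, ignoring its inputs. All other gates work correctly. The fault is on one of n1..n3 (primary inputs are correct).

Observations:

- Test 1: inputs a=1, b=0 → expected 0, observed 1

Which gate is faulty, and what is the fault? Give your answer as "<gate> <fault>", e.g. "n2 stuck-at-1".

n3 stuck-at-1

Fault-free values for test 1 (a=1, b=0): n1=0, n2=0, n3=0, giving Y=0. Observed 1.
Test 1: faults giving observed 1 are {n3 stuck-at-1}.
Only n3 stuck-at-1 is consistent with every test.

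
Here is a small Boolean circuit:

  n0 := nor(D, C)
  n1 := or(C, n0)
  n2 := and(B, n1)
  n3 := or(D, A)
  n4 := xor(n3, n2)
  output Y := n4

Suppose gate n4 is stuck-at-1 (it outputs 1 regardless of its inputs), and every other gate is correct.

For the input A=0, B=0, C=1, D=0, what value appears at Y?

Propagate with n4 forced: n0=0, n1=1, n2=0, n3=0, n4=1 [stuck-at-1].
So Y = 1. (Without the fault it would be 0.)

1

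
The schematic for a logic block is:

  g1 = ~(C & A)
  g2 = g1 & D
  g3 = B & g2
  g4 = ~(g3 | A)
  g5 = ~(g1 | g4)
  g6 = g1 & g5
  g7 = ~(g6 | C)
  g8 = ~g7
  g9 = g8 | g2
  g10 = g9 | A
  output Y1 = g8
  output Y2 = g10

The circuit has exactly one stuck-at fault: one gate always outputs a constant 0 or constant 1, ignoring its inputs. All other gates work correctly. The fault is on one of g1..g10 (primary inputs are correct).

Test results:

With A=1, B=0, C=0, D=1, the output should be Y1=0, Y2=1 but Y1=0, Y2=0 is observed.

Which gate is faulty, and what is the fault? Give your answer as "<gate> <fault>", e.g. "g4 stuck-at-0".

Fault-free values for test 1 (A=1, B=0, C=0, D=1): g1=1, g2=1, g3=0, g4=0, g5=0, g6=0, g7=1, g8=0, g9=1, g10=1, giving Y1=0, Y2=1. Observed Y1=0, Y2=0.
Test 1: faults giving observed Y1=0, Y2=0 are {g10 stuck-at-0}.
Only g10 stuck-at-0 is consistent with every test.

g10 stuck-at-0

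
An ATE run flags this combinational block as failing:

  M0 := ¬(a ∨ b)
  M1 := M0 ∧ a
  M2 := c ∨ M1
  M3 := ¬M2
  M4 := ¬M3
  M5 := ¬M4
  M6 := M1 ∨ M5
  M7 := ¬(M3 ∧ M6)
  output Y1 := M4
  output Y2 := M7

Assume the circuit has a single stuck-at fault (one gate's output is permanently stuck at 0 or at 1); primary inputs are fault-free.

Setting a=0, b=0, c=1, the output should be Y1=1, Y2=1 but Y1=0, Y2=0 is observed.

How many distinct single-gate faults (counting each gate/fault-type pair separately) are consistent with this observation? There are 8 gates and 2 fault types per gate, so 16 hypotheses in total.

Fault-free: M0=1, M1=0, M2=1, M3=0, M4=1, M5=0, M6=0, M7=1 → Y1=1, Y2=1. Observed Y1=0, Y2=0.
  M0: none of the 2 fault types match ✗
  M1: none of the 2 fault types match ✗
  M2: stuck-at-0 ✓; others ✗
  M3: stuck-at-1 ✓; others ✗
  M4: none of the 2 fault types match ✗
  M5: none of the 2 fault types match ✗
  M6: none of the 2 fault types match ✗
  M7: none of the 2 fault types match ✗
Consistent faults: {M2 stuck-at-0, M3 stuck-at-1} — 2 in all.

2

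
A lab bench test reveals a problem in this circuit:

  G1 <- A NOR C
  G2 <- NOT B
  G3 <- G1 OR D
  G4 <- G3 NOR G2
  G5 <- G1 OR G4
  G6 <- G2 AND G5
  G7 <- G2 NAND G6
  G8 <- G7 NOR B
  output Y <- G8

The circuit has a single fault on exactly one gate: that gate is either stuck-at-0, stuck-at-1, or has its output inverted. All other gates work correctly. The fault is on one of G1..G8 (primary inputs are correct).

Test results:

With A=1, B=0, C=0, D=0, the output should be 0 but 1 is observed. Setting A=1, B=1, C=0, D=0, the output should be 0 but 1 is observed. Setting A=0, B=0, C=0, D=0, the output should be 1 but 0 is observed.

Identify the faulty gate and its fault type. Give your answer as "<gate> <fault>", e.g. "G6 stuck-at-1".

Fault-free values for test 1 (A=1, B=0, C=0, D=0): G1=0, G2=1, G3=0, G4=0, G5=0, G6=0, G7=1, G8=0, giving Y=0. Observed 1.
Test 1: faults giving observed 1 are {G1 stuck-at-1, G1 inverted output, G4 stuck-at-1, G4 inverted output, G5 stuck-at-1, G5 inverted output, G6 stuck-at-1, G6 inverted output, G7 stuck-at-0, G7 inverted output, G8 stuck-at-1, G8 inverted output}.
Test 2 (A=1, B=1, C=0, D=0): fault-free G1=0, G2=0, G3=0, G4=1, G5=1, G6=0, G7=1, G8=0 → 0; observed 1. Eliminates G1 stuck-at-1, G1 inverted output, G4 stuck-at-1, G4 inverted output, G5 stuck-at-1, G5 inverted output, G6 stuck-at-1, G6 inverted output, G7 stuck-at-0, G7 inverted output.
Test 3 (A=0, B=0, C=0, D=0): fault-free G1=1, G2=1, G3=1, G4=0, G5=1, G6=1, G7=0, G8=1 → 1; observed 0. Eliminates G8 stuck-at-1.
Only G8 inverted output is consistent with every test.

G8 inverted output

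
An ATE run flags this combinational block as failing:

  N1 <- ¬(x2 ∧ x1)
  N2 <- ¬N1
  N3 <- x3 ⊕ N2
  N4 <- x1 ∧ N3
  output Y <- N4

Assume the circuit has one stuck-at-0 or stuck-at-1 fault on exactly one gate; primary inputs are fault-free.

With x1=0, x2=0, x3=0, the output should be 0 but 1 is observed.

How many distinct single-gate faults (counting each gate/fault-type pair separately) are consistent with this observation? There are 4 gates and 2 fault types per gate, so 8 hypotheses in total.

Fault-free: N1=1, N2=0, N3=0, N4=0 → 0. Observed 1.
  N1 stuck-at-0: output 0 ✗
  N1 stuck-at-1: output 0 ✗
  N2 stuck-at-0: output 0 ✗
  N2 stuck-at-1: output 0 ✗
  N3 stuck-at-0: output 0 ✗
  N3 stuck-at-1: output 0 ✗
  N4 stuck-at-0: output 0 ✗
  N4 stuck-at-1: output 1 ✓
Consistent faults: {N4 stuck-at-1} — 1 in all.

1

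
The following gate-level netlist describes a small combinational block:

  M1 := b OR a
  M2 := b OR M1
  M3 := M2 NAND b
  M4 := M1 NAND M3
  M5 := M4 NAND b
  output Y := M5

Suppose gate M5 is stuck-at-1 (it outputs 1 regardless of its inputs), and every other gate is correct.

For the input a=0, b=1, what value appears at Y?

1

Propagate with M5 forced: M1=1, M2=1, M3=0, M4=1, M5=1 [stuck-at-1].
So Y = 1. (Without the fault it would be 0.)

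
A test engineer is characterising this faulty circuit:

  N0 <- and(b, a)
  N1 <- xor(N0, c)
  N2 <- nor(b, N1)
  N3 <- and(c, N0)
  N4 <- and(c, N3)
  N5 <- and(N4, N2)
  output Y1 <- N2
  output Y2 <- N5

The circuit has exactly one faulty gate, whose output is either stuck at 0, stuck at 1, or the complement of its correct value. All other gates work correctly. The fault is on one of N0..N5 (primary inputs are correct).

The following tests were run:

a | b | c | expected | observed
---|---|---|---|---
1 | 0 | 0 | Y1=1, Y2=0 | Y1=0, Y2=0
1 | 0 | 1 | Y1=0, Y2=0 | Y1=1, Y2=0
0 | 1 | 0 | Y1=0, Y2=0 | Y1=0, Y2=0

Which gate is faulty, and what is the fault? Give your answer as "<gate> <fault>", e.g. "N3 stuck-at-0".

N1 inverted output

Fault-free values for test 1 (a=1, b=0, c=0): N0=0, N1=0, N2=1, N3=0, N4=0, N5=0, giving Y1=1, Y2=0. Observed Y1=0, Y2=0.
Test 1: faults giving observed Y1=0, Y2=0 are {N0 stuck-at-1, N0 inverted output, N1 stuck-at-1, N1 inverted output, N2 stuck-at-0, N2 inverted output}.
Test 2 (a=1, b=0, c=1): fault-free N0=0, N1=1, N2=0, N3=0, N4=0, N5=0 → Y1=0, Y2=0; observed Y1=1, Y2=0. Eliminates N0 stuck-at-1, N0 inverted output, N1 stuck-at-1, N2 stuck-at-0.
Test 3 (a=0, b=1, c=0): fault-free N0=0, N1=0, N2=0, N3=0, N4=0, N5=0 → Y1=0, Y2=0; observed Y1=0, Y2=0. Eliminates N2 inverted output.
Only N1 inverted output is consistent with every test.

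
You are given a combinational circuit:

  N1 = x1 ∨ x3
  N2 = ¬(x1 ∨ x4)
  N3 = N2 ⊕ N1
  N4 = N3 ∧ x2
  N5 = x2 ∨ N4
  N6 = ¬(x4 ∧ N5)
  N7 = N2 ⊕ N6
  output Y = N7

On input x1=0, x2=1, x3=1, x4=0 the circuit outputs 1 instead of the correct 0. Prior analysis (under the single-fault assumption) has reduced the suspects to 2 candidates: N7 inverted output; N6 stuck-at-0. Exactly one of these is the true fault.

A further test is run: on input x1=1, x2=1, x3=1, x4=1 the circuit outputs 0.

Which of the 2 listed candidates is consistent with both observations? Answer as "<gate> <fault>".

N6 stuck-at-0

Evaluate each candidate on input x1=1, x2=1, x3=1, x4=1:
  N7 inverted output: N1=1, N2=0, N3=1, N4=1, N5=1, N6=0, N7=1 [inverted output] → 1 — eliminated
  N6 stuck-at-0: N1=1, N2=0, N3=1, N4=1, N5=1, N6=0 [stuck-at-0], N7=0 → 0 — matches
Only N6 stuck-at-0 reproduces the observed 0.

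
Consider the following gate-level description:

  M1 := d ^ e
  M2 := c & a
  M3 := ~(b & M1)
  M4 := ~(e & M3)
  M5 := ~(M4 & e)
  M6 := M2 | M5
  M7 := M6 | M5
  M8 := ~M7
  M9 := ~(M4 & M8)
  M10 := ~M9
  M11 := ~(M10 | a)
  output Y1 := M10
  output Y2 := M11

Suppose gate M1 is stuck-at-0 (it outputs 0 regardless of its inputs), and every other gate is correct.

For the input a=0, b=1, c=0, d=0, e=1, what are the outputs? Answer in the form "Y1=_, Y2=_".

Propagate with M1 forced: M1=0 [stuck-at-0], M2=0, M3=1, M4=0, M5=1, M6=1, M7=1, M8=0, M9=1, M10=0, M11=1.
So the outputs are Y1=0, Y2=1. (Without the fault they would be Y1=1, Y2=0.)

Y1=0, Y2=1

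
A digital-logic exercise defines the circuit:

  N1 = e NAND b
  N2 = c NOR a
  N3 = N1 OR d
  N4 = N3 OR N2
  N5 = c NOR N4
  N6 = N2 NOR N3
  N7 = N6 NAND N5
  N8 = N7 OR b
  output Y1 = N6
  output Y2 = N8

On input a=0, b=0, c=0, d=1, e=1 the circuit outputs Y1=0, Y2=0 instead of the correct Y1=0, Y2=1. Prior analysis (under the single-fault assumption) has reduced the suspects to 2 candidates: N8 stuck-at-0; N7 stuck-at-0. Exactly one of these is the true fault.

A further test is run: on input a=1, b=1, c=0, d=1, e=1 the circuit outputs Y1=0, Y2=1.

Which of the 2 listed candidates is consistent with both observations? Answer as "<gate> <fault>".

Evaluate each candidate on input a=1, b=1, c=0, d=1, e=1:
  N8 stuck-at-0: N1=0, N2=0, N3=1, N4=1, N5=0, N6=0, N7=1, N8=0 [stuck-at-0] → Y1=0, Y2=0 — eliminated
  N7 stuck-at-0: N1=0, N2=0, N3=1, N4=1, N5=0, N6=0, N7=0 [stuck-at-0], N8=1 → Y1=0, Y2=1 — matches
Only N7 stuck-at-0 reproduces the observed Y1=0, Y2=1.

N7 stuck-at-0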